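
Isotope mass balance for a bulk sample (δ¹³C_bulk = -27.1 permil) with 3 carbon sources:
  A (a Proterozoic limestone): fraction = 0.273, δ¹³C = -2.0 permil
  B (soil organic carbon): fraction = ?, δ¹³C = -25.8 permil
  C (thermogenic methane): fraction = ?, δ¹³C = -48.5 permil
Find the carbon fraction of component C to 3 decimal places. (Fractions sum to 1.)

Let f_C and f_B be the unknown fractions; fractions sum to 1 so f_C + f_B = 0.727.
Mass balance: Σ fᵢ·δᵢ = δ_bulk ⇒ f_C·(-48.5) + f_B·(-25.8) = -27.1 − (-0.546) = -26.554
Substitute f_B = 0.727 − f_C:
f_C·(-48.5 − -25.8) = -26.554 − 0.727×(-25.8) = -7.797
f_C = -7.797 / -22.7 = 0.3435

0.343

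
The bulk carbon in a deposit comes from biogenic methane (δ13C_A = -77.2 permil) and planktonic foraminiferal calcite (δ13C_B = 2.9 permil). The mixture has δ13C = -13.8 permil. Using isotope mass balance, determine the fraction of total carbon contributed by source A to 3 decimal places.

0.208

δ_mix = f_A·δ_A + (1 − f_A)·δ_B  ⇒  f_A = (δ_mix − δ_B)/(δ_A − δ_B)
f_A = (-13.8 − (2.9)) / (-77.2 − (2.9))
f_A = -16.7 / -80.1 = 0.2085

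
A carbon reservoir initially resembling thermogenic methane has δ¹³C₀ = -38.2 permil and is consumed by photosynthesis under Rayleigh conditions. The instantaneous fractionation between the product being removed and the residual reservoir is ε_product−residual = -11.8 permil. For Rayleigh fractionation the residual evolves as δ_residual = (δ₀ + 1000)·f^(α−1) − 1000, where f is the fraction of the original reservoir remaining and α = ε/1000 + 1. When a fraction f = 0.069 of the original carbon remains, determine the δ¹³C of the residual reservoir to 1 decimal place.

-7.4 permil

Rayleigh residual: δ_res = (δ₀ + 1000)·f^(α−1) − 1000
α = ε/1000 + 1 = 0.98820, so α − 1 = -0.01180
f^(α−1) = 0.069^(-0.01180) = 1.032052
δ_res = (-38.2 + 1000) × 1.032052 − 1000 = 992.628 − 1000 = -7.37 permil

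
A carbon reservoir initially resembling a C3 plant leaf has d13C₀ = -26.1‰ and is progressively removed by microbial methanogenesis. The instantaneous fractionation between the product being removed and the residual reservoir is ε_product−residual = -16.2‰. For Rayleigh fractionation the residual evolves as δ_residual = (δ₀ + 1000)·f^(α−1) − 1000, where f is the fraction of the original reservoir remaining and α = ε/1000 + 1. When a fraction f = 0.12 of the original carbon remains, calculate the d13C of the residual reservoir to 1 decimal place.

7.9‰

Rayleigh residual: δ_res = (δ₀ + 1000)·f^(α−1) − 1000
α = ε/1000 + 1 = 0.98380, so α − 1 = -0.01620
f^(α−1) = 0.12^(-0.01620) = 1.034945
δ_res = (-26.1 + 1000) × 1.034945 − 1000 = 1007.933 − 1000 = 7.93‰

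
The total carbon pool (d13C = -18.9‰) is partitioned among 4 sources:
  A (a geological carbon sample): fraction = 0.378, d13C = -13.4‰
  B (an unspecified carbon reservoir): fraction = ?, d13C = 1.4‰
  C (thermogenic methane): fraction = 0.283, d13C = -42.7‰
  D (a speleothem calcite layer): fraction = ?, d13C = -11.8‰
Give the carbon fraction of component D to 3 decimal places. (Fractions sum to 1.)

Let f_D and f_B be the unknown fractions; fractions sum to 1 so f_D + f_B = 0.339.
Mass balance: Σ fᵢ·δᵢ = δ_bulk ⇒ f_D·(-11.8) + f_B·(1.4) = -18.9 − (-17.149) = -1.751
Substitute f_B = 0.339 − f_D:
f_D·(-11.8 − 1.4) = -1.751 − 0.339×(1.4) = -2.225
f_D = -2.225 / -13.2 = 0.1686

0.169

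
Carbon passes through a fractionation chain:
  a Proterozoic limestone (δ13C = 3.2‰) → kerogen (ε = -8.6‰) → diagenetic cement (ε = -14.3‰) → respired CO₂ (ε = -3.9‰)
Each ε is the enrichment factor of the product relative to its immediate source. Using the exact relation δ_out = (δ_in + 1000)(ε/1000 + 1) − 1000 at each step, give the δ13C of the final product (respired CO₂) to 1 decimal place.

-23.5‰

step 1: δ = (3.20 + 1000)·(-8.6/1000 + 1) − 1000 = -5.43‰
step 2: δ = (-5.43 + 1000)·(-14.3/1000 + 1) − 1000 = -19.65‰
step 3: δ = (-19.65 + 1000)·(-3.9/1000 + 1) − 1000 = -23.47‰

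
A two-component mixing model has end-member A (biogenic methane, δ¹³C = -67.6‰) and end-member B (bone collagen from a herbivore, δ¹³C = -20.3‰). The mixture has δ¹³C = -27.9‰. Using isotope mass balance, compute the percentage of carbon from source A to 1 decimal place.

16.1%

δ_mix = f_A·δ_A + (1 − f_A)·δ_B  ⇒  f_A = (δ_mix − δ_B)/(δ_A − δ_B)
f_A = (-27.9 − (-20.3)) / (-67.6 − (-20.3))
f_A = -7.6 / -47.3 = 0.1607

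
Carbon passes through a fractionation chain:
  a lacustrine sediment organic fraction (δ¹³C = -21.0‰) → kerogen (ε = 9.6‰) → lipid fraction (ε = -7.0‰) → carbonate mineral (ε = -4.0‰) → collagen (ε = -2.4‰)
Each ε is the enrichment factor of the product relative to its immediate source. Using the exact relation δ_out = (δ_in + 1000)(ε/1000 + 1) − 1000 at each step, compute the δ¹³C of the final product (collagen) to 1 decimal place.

-24.8‰

step 1: δ = (-21.00 + 1000)·(9.6/1000 + 1) − 1000 = -11.60‰
step 2: δ = (-11.60 + 1000)·(-7.0/1000 + 1) − 1000 = -18.52‰
step 3: δ = (-18.52 + 1000)·(-4.0/1000 + 1) − 1000 = -22.45‰
step 4: δ = (-22.45 + 1000)·(-2.4/1000 + 1) − 1000 = -24.79‰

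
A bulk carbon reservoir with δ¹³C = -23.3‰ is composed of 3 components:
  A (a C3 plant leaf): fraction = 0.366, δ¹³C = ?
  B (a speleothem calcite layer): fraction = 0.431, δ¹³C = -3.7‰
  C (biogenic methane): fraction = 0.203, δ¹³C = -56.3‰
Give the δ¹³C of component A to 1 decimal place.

Isotope mass balance: δ_bulk = Σ fᵢ·δᵢ.
-23.3 = 0.366×δ_A + 0.431×(-3.7) + 0.203×(-56.3)
0.366·δ_A = -23.3 − (-13.024) = -10.276
δ_A = -10.276 / 0.366 = -28.08‰

-28.1‰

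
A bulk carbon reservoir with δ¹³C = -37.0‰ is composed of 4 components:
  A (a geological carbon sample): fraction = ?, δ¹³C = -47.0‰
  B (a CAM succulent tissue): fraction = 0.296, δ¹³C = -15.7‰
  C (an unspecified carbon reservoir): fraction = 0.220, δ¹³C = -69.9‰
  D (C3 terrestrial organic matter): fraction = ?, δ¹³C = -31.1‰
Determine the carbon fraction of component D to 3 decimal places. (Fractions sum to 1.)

0.363

Let f_D and f_A be the unknown fractions; fractions sum to 1 so f_D + f_A = 0.484.
Mass balance: Σ fᵢ·δᵢ = δ_bulk ⇒ f_D·(-31.1) + f_A·(-47.0) = -37.0 − (-20.025) = -16.975
Substitute f_A = 0.484 − f_D:
f_D·(-31.1 − -47.0) = -16.975 − 0.484×(-47.0) = 5.773
f_D = 5.773 / 15.9 = 0.3631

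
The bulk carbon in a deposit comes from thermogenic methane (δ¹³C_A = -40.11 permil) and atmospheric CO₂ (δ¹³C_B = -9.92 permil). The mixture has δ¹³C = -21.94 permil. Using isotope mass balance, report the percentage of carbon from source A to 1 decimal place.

39.8%

δ_mix = f_A·δ_A + (1 − f_A)·δ_B  ⇒  f_A = (δ_mix − δ_B)/(δ_A − δ_B)
f_A = (-21.94 − (-9.92)) / (-40.11 − (-9.92))
f_A = -12.02 / -30.19 = 0.3981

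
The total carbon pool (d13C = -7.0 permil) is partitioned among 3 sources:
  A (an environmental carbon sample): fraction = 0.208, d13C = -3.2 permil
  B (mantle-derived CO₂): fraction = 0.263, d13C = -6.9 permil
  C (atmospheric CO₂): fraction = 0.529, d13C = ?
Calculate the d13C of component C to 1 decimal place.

-8.5 permil

Isotope mass balance: δ_bulk = Σ fᵢ·δᵢ.
-7.0 = 0.208×(-3.2) + 0.263×(-6.9) + 0.529×δ_C
0.529·δ_C = -7.0 − (-2.480) = -4.520
δ_C = -4.520 / 0.529 = -8.54 permil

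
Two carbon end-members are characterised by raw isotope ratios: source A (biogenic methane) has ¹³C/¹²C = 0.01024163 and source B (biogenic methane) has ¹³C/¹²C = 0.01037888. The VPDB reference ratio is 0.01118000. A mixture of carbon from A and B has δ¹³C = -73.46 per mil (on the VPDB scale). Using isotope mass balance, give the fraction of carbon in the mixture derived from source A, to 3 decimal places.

δ_A = (0.01024163/0.01118000 − 1)×1000 = (0.916067 − 1)×1000 = -83.933 per mil
δ_B = (0.01037888/0.01118000 − 1)×1000 = (0.928343 − 1)×1000 = -71.657 per mil
f_A = (δ_mix − δ_B)/(δ_A − δ_B) = (-73.46 − (-71.657))/(-83.933 − (-71.657))
f_A = -1.803 / -12.276 = 0.1469

0.147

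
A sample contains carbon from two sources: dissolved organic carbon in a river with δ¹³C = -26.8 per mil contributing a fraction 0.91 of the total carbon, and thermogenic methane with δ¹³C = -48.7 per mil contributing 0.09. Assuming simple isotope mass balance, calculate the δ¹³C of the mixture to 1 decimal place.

δ_mix = f_A·δ_A + f_B·δ_B
δ_mix = 0.91 × (-26.8) + 0.09 × (-48.7)
δ_mix = -24.39 + -4.38 = -28.77 per mil

-28.8 per mil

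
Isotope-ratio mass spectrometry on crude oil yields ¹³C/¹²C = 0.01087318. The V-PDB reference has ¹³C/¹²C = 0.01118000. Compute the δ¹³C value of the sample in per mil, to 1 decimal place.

δ¹³C = (R_sample / R_standard − 1) × 1000
R_sample / R_standard = 0.01087318 / 0.01118000 = 0.972556
δ¹³C = (0.972556 − 1) × 1000 = -27.44 per mil

-27.4 per mil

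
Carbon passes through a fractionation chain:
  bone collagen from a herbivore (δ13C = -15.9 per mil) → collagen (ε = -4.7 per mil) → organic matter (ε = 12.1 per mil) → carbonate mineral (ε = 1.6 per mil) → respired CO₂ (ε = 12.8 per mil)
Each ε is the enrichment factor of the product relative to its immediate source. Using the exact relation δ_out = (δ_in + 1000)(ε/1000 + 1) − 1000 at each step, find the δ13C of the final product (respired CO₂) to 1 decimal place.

5.6 per mil

step 1: δ = (-15.90 + 1000)·(-4.7/1000 + 1) − 1000 = -20.53 per mil
step 2: δ = (-20.53 + 1000)·(12.1/1000 + 1) − 1000 = -8.67 per mil
step 3: δ = (-8.67 + 1000)·(1.6/1000 + 1) − 1000 = -7.09 per mil
step 4: δ = (-7.09 + 1000)·(12.8/1000 + 1) − 1000 = 5.62 per mil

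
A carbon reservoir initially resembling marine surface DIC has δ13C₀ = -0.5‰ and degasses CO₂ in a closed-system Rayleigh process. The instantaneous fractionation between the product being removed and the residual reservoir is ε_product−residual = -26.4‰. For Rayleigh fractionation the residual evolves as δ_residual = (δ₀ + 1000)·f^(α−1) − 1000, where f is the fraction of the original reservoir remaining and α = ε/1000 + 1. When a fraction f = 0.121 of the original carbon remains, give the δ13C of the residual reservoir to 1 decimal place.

Rayleigh residual: δ_res = (δ₀ + 1000)·f^(α−1) − 1000
α = ε/1000 + 1 = 0.97360, so α − 1 = -0.02640
f^(α−1) = 0.121^(-0.02640) = 1.057340
δ_res = (-0.5 + 1000) × 1.057340 − 1000 = 1056.811 − 1000 = 56.81‰

56.8‰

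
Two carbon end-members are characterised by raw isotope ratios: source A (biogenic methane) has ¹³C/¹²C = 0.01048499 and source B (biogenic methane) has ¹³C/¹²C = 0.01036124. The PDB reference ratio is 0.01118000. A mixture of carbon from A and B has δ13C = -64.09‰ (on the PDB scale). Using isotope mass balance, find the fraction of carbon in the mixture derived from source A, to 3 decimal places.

δ_A = (0.01048499/0.01118000 − 1)×1000 = (0.937835 − 1)×1000 = -62.165‰
δ_B = (0.01036124/0.01118000 − 1)×1000 = (0.926766 − 1)×1000 = -73.234‰
f_A = (δ_mix − δ_B)/(δ_A − δ_B) = (-64.09 − (-73.234))/(-62.165 − (-73.234))
f_A = 9.144 / 11.069 = 0.8261

0.826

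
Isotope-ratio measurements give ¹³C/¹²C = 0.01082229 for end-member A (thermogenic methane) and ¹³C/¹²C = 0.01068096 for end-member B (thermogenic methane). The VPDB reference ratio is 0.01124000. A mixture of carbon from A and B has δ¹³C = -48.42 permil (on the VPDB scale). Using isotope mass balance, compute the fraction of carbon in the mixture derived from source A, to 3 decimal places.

0.105

δ_A = (0.01082229/0.01124000 − 1)×1000 = (0.962837 − 1)×1000 = -37.163 permil
δ_B = (0.01068096/0.01124000 − 1)×1000 = (0.950263 − 1)×1000 = -49.737 permil
f_A = (δ_mix − δ_B)/(δ_A − δ_B) = (-48.42 − (-49.737))/(-37.163 − (-49.737))
f_A = 1.317 / 12.574 = 0.1047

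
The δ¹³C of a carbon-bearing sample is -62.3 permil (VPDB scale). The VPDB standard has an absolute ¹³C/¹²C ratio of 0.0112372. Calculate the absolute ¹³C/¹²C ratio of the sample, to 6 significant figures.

0.0105371

R_sample = R_standard × (δ¹³C/1000 + 1)
R_sample = 0.0112372 × (-62.3/1000 + 1) = 0.0112372 × 0.937700
R_sample = 0.0105371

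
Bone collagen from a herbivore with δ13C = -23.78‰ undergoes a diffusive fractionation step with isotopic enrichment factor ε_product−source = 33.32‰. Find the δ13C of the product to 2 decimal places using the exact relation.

Exactly, δ_product = (δ_source + 1000)·(ε/1000 + 1) − 1000.
δ_product = (-23.78 + 1000) × (33.32/1000 + 1) − 1000
δ_product = 8.748‰

8.75‰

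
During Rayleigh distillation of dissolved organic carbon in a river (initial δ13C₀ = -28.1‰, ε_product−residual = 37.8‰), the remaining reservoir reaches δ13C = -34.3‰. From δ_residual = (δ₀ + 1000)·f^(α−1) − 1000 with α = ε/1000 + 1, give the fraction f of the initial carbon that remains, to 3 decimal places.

0.844

α − 1 = ε/1000 = 0.0378
(δ_res + 1000)/(δ₀ + 1000) = (-34.3 + 1000)/(-28.1 + 1000) = 965.7/971.9 = 0.993621
f = 0.993621^(1/0.0378) = exp(ln(0.993621)/0.0378) = exp(-0.00640/0.0378)
f = exp(-0.1693) = 0.8443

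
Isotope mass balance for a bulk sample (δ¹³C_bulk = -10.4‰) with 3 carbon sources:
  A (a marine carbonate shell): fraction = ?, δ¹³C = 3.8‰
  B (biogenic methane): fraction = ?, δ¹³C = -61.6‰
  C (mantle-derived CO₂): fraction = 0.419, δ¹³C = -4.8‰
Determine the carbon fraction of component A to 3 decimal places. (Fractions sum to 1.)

0.419

Let f_A and f_B be the unknown fractions; fractions sum to 1 so f_A + f_B = 0.581.
Mass balance: Σ fᵢ·δᵢ = δ_bulk ⇒ f_A·(3.8) + f_B·(-61.6) = -10.4 − (-2.011) = -8.389
Substitute f_B = 0.581 − f_A:
f_A·(3.8 − -61.6) = -8.389 − 0.581×(-61.6) = 27.401
f_A = 27.401 / 65.4 = 0.4190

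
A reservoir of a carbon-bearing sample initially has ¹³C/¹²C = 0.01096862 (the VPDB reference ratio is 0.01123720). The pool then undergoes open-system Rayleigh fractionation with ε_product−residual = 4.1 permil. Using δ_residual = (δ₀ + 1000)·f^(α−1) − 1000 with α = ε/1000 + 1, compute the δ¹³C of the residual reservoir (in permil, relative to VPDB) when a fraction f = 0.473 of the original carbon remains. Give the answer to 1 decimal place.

-26.9 permil

δ₀ = (0.01096862/0.01123720 − 1)×1000 = (0.976099 − 1)×1000 = -23.901 permil
α − 1 = ε/1000 = 0.0041
f^(α−1) = 0.473^(0.0041) = 0.996935
δ_res = (-23.901 + 1000) × 0.996935 − 1000 = 973.107 − 1000 = -26.89 permil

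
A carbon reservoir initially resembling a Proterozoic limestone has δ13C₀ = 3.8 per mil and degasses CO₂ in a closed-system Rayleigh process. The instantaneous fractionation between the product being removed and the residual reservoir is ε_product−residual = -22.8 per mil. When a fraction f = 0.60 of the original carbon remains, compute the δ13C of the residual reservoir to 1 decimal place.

15.6 per mil

Rayleigh residual: δ_res = (δ₀ + 1000)·f^(α−1) − 1000
α = ε/1000 + 1 = 0.97720, so α − 1 = -0.02280
f^(α−1) = 0.60^(-0.02280) = 1.011715
δ_res = (3.8 + 1000) × 1.011715 − 1000 = 1015.559 − 1000 = 15.56 per mil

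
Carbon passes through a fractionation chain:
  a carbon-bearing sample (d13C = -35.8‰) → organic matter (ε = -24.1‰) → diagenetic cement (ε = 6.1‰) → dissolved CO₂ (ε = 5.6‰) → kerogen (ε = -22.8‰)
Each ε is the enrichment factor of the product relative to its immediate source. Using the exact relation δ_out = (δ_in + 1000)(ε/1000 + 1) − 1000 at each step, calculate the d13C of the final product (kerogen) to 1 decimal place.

-69.7‰

step 1: δ = (-35.80 + 1000)·(-24.1/1000 + 1) − 1000 = -59.04‰
step 2: δ = (-59.04 + 1000)·(6.1/1000 + 1) − 1000 = -53.30‰
step 3: δ = (-53.30 + 1000)·(5.6/1000 + 1) − 1000 = -48.00‰
step 4: δ = (-48.00 + 1000)·(-22.8/1000 + 1) − 1000 = -69.70‰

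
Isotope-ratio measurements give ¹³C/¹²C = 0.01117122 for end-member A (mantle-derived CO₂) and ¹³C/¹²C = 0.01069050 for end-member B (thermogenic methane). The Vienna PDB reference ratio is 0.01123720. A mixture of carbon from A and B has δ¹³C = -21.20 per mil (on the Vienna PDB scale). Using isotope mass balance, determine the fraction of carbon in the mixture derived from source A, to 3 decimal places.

δ_A = (0.01117122/0.01123720 − 1)×1000 = (0.994128 − 1)×1000 = -5.872 per mil
δ_B = (0.01069050/0.01123720 − 1)×1000 = (0.951349 − 1)×1000 = -48.651 per mil
f_A = (δ_mix − δ_B)/(δ_A − δ_B) = (-21.20 − (-48.651))/(-5.872 − (-48.651))
f_A = 27.451 / 42.779 = 0.6417

0.642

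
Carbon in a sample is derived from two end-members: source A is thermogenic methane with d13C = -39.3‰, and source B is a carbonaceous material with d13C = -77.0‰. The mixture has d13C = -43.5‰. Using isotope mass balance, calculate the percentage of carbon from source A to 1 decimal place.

88.9%

δ_mix = f_A·δ_A + (1 − f_A)·δ_B  ⇒  f_A = (δ_mix − δ_B)/(δ_A − δ_B)
f_A = (-43.5 − (-77.0)) / (-39.3 − (-77.0))
f_A = 33.5 / 37.7 = 0.8886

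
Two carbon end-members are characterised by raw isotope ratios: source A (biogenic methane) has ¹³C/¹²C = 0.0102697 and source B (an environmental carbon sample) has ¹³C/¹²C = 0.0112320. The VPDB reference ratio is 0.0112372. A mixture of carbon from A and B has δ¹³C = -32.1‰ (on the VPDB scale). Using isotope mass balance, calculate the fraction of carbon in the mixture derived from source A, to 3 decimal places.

δ_A = (0.0102697/0.0112372 − 1)×1000 = (0.913902 − 1)×1000 = -86.098‰
δ_B = (0.0112320/0.0112372 − 1)×1000 = (0.999537 − 1)×1000 = -0.463‰
f_A = (δ_mix − δ_B)/(δ_A − δ_B) = (-32.1 − (-0.463))/(-86.098 − (-0.463))
f_A = -31.637 / -85.635 = 0.3694

0.369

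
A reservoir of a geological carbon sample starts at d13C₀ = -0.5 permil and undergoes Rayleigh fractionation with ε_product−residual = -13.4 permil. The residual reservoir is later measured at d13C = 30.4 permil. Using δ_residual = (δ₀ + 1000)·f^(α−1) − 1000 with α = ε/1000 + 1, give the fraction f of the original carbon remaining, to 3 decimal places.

0.103

α − 1 = ε/1000 = -0.0134
(δ_res + 1000)/(δ₀ + 1000) = (30.4 + 1000)/(-0.5 + 1000) = 1030.4/999.5 = 1.030915
f = 1.030915^(1/-0.0134) = exp(ln(1.030915)/-0.0134) = exp(0.03045/-0.0134)
f = exp(-2.2722) = 0.1031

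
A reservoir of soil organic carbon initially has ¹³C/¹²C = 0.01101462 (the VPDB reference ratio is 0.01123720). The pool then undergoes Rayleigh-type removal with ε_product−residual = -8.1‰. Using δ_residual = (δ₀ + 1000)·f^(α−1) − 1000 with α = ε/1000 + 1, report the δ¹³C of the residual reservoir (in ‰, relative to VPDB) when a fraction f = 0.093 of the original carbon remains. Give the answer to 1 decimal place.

-0.8‰

δ₀ = (0.01101462/0.01123720 − 1)×1000 = (0.980193 − 1)×1000 = -19.807‰
α − 1 = ε/1000 = -0.0081
f^(α−1) = 0.093^(-0.0081) = 1.019425
δ_res = (-19.807 + 1000) × 1.019425 − 1000 = 999.233 − 1000 = -0.77‰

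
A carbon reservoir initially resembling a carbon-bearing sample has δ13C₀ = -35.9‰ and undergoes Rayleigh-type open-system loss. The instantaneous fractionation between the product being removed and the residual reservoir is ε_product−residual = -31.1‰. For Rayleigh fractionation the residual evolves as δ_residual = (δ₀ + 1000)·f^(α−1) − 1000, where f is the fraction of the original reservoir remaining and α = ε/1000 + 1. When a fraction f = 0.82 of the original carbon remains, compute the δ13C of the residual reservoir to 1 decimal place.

Rayleigh residual: δ_res = (δ₀ + 1000)·f^(α−1) − 1000
α = ε/1000 + 1 = 0.96890, so α − 1 = -0.03110
f^(α−1) = 0.82^(-0.03110) = 1.006191
δ_res = (-35.9 + 1000) × 1.006191 − 1000 = 970.069 − 1000 = -29.93‰

-29.9‰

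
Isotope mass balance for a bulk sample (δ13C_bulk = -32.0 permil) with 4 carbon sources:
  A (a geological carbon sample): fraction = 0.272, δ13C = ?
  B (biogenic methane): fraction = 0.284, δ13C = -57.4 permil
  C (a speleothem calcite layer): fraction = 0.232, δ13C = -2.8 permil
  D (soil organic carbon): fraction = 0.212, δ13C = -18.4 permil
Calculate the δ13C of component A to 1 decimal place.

Isotope mass balance: δ_bulk = Σ fᵢ·δᵢ.
-32.0 = 0.272×δ_A + 0.284×(-57.4) + 0.232×(-2.8) + 0.212×(-18.4)
0.272·δ_A = -32.0 − (-20.852) = -11.148
δ_A = -11.148 / 0.272 = -40.99 permil

-41.0 permil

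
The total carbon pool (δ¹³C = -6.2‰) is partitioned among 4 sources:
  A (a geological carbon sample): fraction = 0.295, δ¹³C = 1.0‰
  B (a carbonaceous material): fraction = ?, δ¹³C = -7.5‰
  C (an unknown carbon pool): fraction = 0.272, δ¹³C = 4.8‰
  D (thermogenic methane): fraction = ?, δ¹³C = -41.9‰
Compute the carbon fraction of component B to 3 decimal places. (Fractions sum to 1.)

0.301

Let f_B and f_D be the unknown fractions; fractions sum to 1 so f_B + f_D = 0.433.
Mass balance: Σ fᵢ·δᵢ = δ_bulk ⇒ f_B·(-7.5) + f_D·(-41.9) = -6.2 − (1.601) = -7.801
Substitute f_D = 0.433 − f_B:
f_B·(-7.5 − -41.9) = -7.801 − 0.433×(-41.9) = 10.342
f_B = 10.342 / 34.4 = 0.3006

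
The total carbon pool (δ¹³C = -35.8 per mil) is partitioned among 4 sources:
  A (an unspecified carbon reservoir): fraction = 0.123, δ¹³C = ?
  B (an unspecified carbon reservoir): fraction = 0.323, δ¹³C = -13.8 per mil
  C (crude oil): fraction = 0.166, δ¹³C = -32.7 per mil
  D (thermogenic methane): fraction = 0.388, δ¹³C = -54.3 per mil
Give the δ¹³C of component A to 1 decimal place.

-39.4 per mil

Isotope mass balance: δ_bulk = Σ fᵢ·δᵢ.
-35.8 = 0.123×δ_A + 0.323×(-13.8) + 0.166×(-32.7) + 0.388×(-54.3)
0.123·δ_A = -35.8 − (-30.954) = -4.846
δ_A = -4.846 / 0.123 = -39.40 per mil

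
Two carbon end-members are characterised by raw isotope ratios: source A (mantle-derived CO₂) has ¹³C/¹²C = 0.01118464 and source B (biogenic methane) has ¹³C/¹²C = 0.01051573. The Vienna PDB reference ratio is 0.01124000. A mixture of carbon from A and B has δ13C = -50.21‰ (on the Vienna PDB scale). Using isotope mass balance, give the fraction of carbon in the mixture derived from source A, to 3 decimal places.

δ_A = (0.01118464/0.01124000 − 1)×1000 = (0.995075 − 1)×1000 = -4.925‰
δ_B = (0.01051573/0.01124000 − 1)×1000 = (0.935563 − 1)×1000 = -64.437‰
f_A = (δ_mix − δ_B)/(δ_A − δ_B) = (-50.21 − (-64.437))/(-4.925 − (-64.437))
f_A = 14.227 / 59.512 = 0.2391

0.239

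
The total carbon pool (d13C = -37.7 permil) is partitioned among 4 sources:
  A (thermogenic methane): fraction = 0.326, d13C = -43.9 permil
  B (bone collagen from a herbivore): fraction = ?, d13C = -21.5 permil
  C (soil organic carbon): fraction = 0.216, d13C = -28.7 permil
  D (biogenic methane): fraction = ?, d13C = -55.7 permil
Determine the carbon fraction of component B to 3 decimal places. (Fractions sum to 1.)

Let f_B and f_D be the unknown fractions; fractions sum to 1 so f_B + f_D = 0.458.
Mass balance: Σ fᵢ·δᵢ = δ_bulk ⇒ f_B·(-21.5) + f_D·(-55.7) = -37.7 − (-20.511) = -17.189
Substitute f_D = 0.458 − f_B:
f_B·(-21.5 − -55.7) = -17.189 − 0.458×(-55.7) = 8.321
f_B = 8.321 / 34.2 = 0.2433

0.243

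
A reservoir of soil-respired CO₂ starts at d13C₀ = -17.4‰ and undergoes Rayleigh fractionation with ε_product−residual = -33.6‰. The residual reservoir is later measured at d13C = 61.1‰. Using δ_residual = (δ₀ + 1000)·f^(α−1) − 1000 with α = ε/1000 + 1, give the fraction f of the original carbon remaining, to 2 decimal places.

α − 1 = ε/1000 = -0.0336
(δ_res + 1000)/(δ₀ + 1000) = (61.1 + 1000)/(-17.4 + 1000) = 1061.1/982.6 = 1.079890
f = 1.079890^(1/-0.0336) = exp(ln(1.079890)/-0.0336) = exp(0.07686/-0.0336)
f = exp(-2.2875) = 0.1015

0.10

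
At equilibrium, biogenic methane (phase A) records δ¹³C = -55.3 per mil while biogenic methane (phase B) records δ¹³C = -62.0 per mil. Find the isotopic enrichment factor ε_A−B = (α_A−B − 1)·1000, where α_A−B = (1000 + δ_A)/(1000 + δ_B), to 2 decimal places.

α_A−B = (1000 + -55.3) / (1000 + -62.0) = 944.7 / 938.0 = 1.007143
ε_A−B = (1.007143 − 1) × 1000 = 7.143 per mil
(The approximation ε ≈ δ_A − δ_B would give 6.7 per mil.)

7.14 per mil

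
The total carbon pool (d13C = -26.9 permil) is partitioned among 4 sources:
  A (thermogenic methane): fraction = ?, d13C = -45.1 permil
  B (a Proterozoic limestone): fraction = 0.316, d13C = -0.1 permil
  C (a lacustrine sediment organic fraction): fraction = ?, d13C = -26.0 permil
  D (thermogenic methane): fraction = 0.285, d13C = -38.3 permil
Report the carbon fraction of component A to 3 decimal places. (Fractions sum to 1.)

0.292

Let f_A and f_C be the unknown fractions; fractions sum to 1 so f_A + f_C = 0.399.
Mass balance: Σ fᵢ·δᵢ = δ_bulk ⇒ f_A·(-45.1) + f_C·(-26.0) = -26.9 − (-10.947) = -15.953
Substitute f_C = 0.399 − f_A:
f_A·(-45.1 − -26.0) = -15.953 − 0.399×(-26.0) = -5.579
f_A = -5.579 / -19.1 = 0.2921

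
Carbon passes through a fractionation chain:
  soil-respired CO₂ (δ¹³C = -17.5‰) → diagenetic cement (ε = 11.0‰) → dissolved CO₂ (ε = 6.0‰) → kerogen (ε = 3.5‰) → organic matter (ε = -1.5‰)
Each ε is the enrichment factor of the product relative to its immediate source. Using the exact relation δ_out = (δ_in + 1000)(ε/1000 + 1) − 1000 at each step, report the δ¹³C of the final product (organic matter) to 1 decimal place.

step 1: δ = (-17.50 + 1000)·(11.0/1000 + 1) − 1000 = -6.69‰
step 2: δ = (-6.69 + 1000)·(6.0/1000 + 1) − 1000 = -0.73‰
step 3: δ = (-0.73 + 1000)·(3.5/1000 + 1) − 1000 = 2.76‰
step 4: δ = (2.76 + 1000)·(-1.5/1000 + 1) − 1000 = 1.26‰

1.3‰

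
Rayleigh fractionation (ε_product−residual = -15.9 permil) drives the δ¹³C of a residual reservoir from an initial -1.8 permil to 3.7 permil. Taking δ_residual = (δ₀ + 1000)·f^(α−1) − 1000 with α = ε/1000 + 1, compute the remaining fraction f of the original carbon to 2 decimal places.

0.71

α − 1 = ε/1000 = -0.0159
(δ_res + 1000)/(δ₀ + 1000) = (3.7 + 1000)/(-1.8 + 1000) = 1003.7/998.2 = 1.005510
f = 1.005510^(1/-0.0159) = exp(ln(1.005510)/-0.0159) = exp(0.00549/-0.0159)
f = exp(-0.3456) = 0.7078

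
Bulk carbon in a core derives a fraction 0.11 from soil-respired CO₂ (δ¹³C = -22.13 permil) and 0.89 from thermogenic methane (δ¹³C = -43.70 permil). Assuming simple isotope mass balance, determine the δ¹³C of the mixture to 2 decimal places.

δ_mix = f_A·δ_A + f_B·δ_B
δ_mix = 0.11 × (-22.13) + 0.89 × (-43.70)
δ_mix = -2.434 + -38.893 = -41.327 permil

-41.33 permil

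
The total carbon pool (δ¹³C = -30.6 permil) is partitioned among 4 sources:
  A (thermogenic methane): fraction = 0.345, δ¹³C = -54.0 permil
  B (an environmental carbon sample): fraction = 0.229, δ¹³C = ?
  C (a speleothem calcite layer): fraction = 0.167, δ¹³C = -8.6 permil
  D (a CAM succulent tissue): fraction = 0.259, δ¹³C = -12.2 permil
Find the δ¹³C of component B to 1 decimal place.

Isotope mass balance: δ_bulk = Σ fᵢ·δᵢ.
-30.6 = 0.345×(-54.0) + 0.229×δ_B + 0.167×(-8.6) + 0.259×(-12.2)
0.229·δ_B = -30.6 − (-23.226) = -7.374
δ_B = -7.374 / 0.229 = -32.20 permil

-32.2 permil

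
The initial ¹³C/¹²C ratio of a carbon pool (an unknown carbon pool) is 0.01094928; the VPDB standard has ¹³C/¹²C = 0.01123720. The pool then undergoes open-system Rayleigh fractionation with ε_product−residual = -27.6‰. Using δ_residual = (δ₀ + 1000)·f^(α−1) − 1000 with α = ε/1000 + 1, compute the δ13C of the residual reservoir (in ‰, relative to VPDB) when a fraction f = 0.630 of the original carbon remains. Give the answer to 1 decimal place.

δ₀ = (0.01094928/0.01123720 − 1)×1000 = (0.974378 − 1)×1000 = -25.622‰
α − 1 = ε/1000 = -0.0276
f^(α−1) = 0.630^(-0.0276) = 1.012834
δ_res = (-25.622 + 1000) × 1.012834 − 1000 = 986.883 − 1000 = -13.12‰

-13.1‰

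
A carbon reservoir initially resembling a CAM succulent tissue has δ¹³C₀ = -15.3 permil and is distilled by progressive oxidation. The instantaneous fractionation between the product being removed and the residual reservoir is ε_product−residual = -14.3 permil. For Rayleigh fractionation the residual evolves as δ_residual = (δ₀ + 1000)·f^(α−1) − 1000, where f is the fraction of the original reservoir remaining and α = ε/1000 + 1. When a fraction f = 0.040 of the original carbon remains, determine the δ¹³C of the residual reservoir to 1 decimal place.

31.1 permil

Rayleigh residual: δ_res = (δ₀ + 1000)·f^(α−1) − 1000
α = ε/1000 + 1 = 0.98570, so α − 1 = -0.01430
f^(α−1) = 0.040^(-0.01430) = 1.047106
δ_res = (-15.3 + 1000) × 1.047106 − 1000 = 1031.085 − 1000 = 31.09 permil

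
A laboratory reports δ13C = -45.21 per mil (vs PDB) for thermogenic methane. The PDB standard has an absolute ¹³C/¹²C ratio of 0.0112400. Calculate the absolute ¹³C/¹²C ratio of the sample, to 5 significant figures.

R_sample = R_standard × (δ13C/1000 + 1)
R_sample = 0.0112400 × (-45.21/1000 + 1) = 0.0112400 × 0.954790
R_sample = 0.0107318

0.010732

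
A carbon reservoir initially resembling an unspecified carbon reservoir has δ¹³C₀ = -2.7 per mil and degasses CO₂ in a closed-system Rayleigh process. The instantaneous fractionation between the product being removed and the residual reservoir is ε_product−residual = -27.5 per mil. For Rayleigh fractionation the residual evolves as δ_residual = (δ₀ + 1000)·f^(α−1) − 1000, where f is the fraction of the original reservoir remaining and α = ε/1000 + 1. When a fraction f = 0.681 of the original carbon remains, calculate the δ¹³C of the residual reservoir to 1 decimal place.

7.9 per mil

Rayleigh residual: δ_res = (δ₀ + 1000)·f^(α−1) − 1000
α = ε/1000 + 1 = 0.97250, so α − 1 = -0.02750
f^(α−1) = 0.681^(-0.02750) = 1.010621
δ_res = (-2.7 + 1000) × 1.010621 − 1000 = 1007.893 − 1000 = 7.89 per mil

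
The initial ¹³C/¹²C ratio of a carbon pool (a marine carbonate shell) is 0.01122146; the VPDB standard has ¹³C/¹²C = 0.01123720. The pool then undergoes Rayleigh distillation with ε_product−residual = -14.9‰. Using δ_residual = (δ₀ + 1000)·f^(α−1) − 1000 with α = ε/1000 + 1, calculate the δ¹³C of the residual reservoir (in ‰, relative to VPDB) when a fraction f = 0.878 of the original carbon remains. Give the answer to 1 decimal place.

0.5‰

δ₀ = (0.01122146/0.01123720 − 1)×1000 = (0.998599 − 1)×1000 = -1.401‰
α − 1 = ε/1000 = -0.0149
f^(α−1) = 0.878^(-0.0149) = 1.001940
δ_res = (-1.401 + 1000) × 1.001940 − 1000 = 1000.537 − 1000 = 0.54‰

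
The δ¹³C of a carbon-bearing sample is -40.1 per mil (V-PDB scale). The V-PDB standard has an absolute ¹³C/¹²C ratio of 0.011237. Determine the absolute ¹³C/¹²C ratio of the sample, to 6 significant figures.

0.0107864

R_sample = R_standard × (δ¹³C/1000 + 1)
R_sample = 0.011237 × (-40.1/1000 + 1) = 0.011237 × 0.959900
R_sample = 0.0107864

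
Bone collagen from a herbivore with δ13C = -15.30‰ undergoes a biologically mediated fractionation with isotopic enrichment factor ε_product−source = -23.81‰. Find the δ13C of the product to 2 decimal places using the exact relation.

Exactly, δ_product = (δ_source + 1000)·(ε/1000 + 1) − 1000.
δ_product = (-15.30 + 1000) × (-23.81/1000 + 1) − 1000
δ_product = -38.746‰

-38.75‰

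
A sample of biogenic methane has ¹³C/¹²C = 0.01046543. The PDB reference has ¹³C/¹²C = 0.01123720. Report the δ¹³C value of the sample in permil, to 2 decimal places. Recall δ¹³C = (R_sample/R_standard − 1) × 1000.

δ¹³C = (R_sample / R_standard − 1) × 1000
R_sample / R_standard = 0.01046543 / 0.01123720 = 0.931320
δ¹³C = (0.931320 − 1) × 1000 = -68.680 permil

-68.68 permil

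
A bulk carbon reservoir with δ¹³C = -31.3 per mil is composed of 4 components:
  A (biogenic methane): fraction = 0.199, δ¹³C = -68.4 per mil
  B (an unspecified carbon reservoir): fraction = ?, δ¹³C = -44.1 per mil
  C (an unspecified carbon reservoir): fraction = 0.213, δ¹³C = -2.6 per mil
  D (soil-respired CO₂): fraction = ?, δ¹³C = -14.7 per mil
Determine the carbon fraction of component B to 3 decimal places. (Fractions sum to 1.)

Let f_B and f_D be the unknown fractions; fractions sum to 1 so f_B + f_D = 0.588.
Mass balance: Σ fᵢ·δᵢ = δ_bulk ⇒ f_B·(-44.1) + f_D·(-14.7) = -31.3 − (-14.165) = -17.135
Substitute f_D = 0.588 − f_B:
f_B·(-44.1 − -14.7) = -17.135 − 0.588×(-14.7) = -8.491
f_B = -8.491 / -29.4 = 0.2888

0.289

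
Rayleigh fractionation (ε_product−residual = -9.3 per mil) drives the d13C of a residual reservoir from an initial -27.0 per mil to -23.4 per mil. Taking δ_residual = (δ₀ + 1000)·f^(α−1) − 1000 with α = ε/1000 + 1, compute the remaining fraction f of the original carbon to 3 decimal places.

0.672

α − 1 = ε/1000 = -0.0093
(δ_res + 1000)/(δ₀ + 1000) = (-23.4 + 1000)/(-27.0 + 1000) = 976.6/973.0 = 1.003700
f = 1.003700^(1/-0.0093) = exp(ln(1.003700)/-0.0093) = exp(0.00369/-0.0093)
f = exp(-0.3971) = 0.6723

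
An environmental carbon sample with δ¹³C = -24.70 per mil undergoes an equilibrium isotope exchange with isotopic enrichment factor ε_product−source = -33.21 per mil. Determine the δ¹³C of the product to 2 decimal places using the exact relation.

Exactly, δ_product = (δ_source + 1000)·(ε/1000 + 1) − 1000.
δ_product = (-24.70 + 1000) × (-33.21/1000 + 1) − 1000
δ_product = -57.090 per mil

-57.09 per mil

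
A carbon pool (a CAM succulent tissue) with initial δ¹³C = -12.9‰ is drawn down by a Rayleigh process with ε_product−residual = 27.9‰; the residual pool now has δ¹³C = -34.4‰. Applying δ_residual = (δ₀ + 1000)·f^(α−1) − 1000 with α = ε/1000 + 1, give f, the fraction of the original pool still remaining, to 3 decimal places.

α − 1 = ε/1000 = 0.0279
(δ_res + 1000)/(δ₀ + 1000) = (-34.4 + 1000)/(-12.9 + 1000) = 965.6/987.1 = 0.978219
f = 0.978219^(1/0.0279) = exp(ln(0.978219)/0.0279) = exp(-0.02202/0.0279)
f = exp(-0.7893) = 0.4542

0.454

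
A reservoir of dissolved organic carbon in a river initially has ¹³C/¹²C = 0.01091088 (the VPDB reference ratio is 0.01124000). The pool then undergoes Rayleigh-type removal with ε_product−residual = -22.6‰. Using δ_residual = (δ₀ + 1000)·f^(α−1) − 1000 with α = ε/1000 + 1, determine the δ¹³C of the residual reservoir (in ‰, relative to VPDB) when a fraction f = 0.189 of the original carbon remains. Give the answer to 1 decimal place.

8.0‰

δ₀ = (0.01091088/0.01124000 − 1)×1000 = (0.970719 − 1)×1000 = -29.281‰
α − 1 = ε/1000 = -0.0226
f^(α−1) = 0.189^(-0.0226) = 1.038370
δ_res = (-29.281 + 1000) × 1.038370 − 1000 = 1007.965 − 1000 = 7.96‰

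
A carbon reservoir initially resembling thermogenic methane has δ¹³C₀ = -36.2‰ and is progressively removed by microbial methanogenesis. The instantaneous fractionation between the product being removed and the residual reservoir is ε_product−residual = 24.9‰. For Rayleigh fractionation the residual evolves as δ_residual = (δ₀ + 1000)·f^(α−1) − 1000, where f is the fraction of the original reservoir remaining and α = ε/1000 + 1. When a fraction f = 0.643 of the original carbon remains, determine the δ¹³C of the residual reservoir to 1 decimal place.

-46.7‰

Rayleigh residual: δ_res = (δ₀ + 1000)·f^(α−1) − 1000
α = ε/1000 + 1 = 1.02490, so α − 1 = 0.02490
f^(α−1) = 0.643^(0.02490) = 0.989064
δ_res = (-36.2 + 1000) × 0.989064 − 1000 = 953.260 − 1000 = -46.74‰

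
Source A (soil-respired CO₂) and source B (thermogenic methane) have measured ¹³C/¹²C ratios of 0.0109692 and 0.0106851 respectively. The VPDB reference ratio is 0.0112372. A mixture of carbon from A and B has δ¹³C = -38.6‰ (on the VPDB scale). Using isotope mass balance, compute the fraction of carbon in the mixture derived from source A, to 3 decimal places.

δ_A = (0.0109692/0.0112372 − 1)×1000 = (0.976151 − 1)×1000 = -23.849‰
δ_B = (0.0106851/0.0112372 − 1)×1000 = (0.950869 − 1)×1000 = -49.131‰
f_A = (δ_mix − δ_B)/(δ_A − δ_B) = (-38.6 − (-49.131))/(-23.849 − (-49.131))
f_A = 10.531 / 25.282 = 0.4166

0.417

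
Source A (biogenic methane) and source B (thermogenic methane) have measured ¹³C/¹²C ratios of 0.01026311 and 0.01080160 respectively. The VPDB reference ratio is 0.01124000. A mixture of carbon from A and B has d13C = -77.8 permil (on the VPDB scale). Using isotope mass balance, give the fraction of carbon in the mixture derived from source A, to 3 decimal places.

0.810

δ_A = (0.01026311/0.01124000 − 1)×1000 = (0.913088 − 1)×1000 = -86.912 permil
δ_B = (0.01080160/0.01124000 − 1)×1000 = (0.960996 − 1)×1000 = -39.004 permil
f_A = (δ_mix − δ_B)/(δ_A − δ_B) = (-77.8 − (-39.004))/(-86.912 − (-39.004))
f_A = -38.796 / -47.908 = 0.8098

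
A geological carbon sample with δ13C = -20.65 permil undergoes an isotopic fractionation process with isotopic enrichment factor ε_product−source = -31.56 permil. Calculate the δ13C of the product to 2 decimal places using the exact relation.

Exactly, δ_product = (δ_source + 1000)·(ε/1000 + 1) − 1000.
δ_product = (-20.65 + 1000) × (-31.56/1000 + 1) − 1000
δ_product = -51.558 permil

-51.56 permil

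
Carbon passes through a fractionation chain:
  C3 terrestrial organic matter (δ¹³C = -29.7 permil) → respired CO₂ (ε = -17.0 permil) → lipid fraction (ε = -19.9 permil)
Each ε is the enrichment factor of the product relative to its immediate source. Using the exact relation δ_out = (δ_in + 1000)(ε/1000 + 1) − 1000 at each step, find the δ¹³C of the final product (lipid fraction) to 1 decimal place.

step 1: δ = (-29.70 + 1000)·(-17.0/1000 + 1) − 1000 = -46.20 permil
step 2: δ = (-46.20 + 1000)·(-19.9/1000 + 1) − 1000 = -65.18 permil

-65.2 permil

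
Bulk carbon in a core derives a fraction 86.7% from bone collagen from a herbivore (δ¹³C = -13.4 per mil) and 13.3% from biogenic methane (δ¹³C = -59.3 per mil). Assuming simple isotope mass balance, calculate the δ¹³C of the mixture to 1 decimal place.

δ_mix = f_A·δ_A + f_B·δ_B
δ_mix = 0.867 × (-13.4) + 0.133 × (-59.3)
δ_mix = -11.62 + -7.89 = -19.50 per mil

-19.5 per mil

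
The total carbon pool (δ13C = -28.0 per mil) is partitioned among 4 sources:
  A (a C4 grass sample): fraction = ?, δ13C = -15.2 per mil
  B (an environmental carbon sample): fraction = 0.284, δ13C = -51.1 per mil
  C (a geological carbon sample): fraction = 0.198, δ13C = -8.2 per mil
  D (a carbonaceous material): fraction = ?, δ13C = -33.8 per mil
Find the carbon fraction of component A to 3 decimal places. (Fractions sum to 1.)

0.303

Let f_A and f_D be the unknown fractions; fractions sum to 1 so f_A + f_D = 0.518.
Mass balance: Σ fᵢ·δᵢ = δ_bulk ⇒ f_A·(-15.2) + f_D·(-33.8) = -28.0 − (-16.136) = -11.864
Substitute f_D = 0.518 − f_A:
f_A·(-15.2 − -33.8) = -11.864 − 0.518×(-33.8) = 5.644
f_A = 5.644 / 18.6 = 0.3035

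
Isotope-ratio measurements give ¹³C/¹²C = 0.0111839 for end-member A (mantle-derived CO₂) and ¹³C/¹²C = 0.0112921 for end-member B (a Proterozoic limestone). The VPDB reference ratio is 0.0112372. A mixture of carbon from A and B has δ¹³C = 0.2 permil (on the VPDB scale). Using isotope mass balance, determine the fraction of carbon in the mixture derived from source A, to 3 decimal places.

δ_A = (0.0111839/0.0112372 − 1)×1000 = (0.995257 − 1)×1000 = -4.743 permil
δ_B = (0.0112921/0.0112372 − 1)×1000 = (1.004886 − 1)×1000 = 4.886 permil
f_A = (δ_mix − δ_B)/(δ_A − δ_B) = (0.2 − (4.886))/(-4.743 − (4.886))
f_A = -4.686 / -9.629 = 0.4866

0.487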